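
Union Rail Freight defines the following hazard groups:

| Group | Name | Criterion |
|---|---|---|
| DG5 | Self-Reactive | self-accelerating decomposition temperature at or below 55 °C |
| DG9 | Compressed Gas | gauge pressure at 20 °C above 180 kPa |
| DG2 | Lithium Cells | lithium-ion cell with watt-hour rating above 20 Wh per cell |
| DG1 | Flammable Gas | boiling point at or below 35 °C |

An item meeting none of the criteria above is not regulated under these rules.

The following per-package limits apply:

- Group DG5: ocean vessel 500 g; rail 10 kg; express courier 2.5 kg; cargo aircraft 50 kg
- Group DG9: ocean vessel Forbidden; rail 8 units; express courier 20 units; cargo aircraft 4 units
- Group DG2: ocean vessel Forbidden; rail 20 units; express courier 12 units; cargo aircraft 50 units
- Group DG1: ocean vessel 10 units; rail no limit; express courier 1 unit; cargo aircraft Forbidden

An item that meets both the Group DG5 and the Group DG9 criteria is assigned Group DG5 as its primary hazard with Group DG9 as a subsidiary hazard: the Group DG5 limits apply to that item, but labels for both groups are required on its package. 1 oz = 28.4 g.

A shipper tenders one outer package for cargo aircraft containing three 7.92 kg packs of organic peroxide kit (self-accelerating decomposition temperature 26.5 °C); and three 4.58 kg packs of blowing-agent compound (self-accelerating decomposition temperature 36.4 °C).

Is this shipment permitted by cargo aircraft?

With self-accelerating decomposition temperature 26.5 °C (≤ 55 °C), the organic peroxide kit falls in Group DG5.
Self-accelerating decomposition temperature 36.4 °C meets the Group DG5 criterion (Self-Reactive), so the blowing-agent compound is Group DG5.
Total Group DG5: (three 7.92 kg packs = 23.76 kg) + (three 4.58 kg packs = 13.74 kg) = 37.5 kg.
37.5 kg ≤ 50 kg (cargo aircraft limit, Group DG5) — within limit.

Yes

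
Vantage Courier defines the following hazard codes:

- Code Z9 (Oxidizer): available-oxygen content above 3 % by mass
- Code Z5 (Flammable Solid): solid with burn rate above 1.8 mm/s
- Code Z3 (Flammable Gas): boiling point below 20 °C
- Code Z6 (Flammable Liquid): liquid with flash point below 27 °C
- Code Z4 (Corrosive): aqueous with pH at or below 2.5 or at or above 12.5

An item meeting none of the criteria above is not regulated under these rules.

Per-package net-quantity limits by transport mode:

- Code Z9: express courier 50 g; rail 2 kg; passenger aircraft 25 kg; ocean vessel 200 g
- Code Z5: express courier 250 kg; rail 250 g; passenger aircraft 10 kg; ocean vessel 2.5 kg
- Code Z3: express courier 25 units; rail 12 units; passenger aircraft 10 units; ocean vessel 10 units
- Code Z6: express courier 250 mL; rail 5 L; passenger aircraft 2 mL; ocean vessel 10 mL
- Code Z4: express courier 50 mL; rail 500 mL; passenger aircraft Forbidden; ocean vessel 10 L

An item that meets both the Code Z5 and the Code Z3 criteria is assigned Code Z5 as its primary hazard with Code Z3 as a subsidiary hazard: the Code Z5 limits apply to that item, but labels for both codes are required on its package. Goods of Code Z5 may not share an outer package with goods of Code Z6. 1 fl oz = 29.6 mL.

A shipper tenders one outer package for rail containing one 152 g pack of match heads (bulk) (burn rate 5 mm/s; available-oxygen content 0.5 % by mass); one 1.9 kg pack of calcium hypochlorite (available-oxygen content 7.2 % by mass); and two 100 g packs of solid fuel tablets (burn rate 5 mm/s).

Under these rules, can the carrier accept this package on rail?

Match heads (bulk): burn rate 5 mm/s > 1.8 mm/s → Code Z5 (Flammable Solid).
With available-oxygen content 7.2 % by mass (> 3 % by mass), the calcium hypochlorite falls in Code Z9.
Burn rate 5 mm/s meets the Code Z5 criterion (Flammable Solid), so the solid fuel tablets are Code Z5.
Code Z5 net quantity: 152 g + (two 100 g packs = 200 g) = 352 g.
That exceeds the Code Z5 rail limit of 250 g.
Code Z9 quantity: 1.9 kg.
That is within the Code Z9 rail limit of 2 kg.
The segregation rule (Code Z5 with Code Z6) does not apply to Code Z5 with Code Z9.

No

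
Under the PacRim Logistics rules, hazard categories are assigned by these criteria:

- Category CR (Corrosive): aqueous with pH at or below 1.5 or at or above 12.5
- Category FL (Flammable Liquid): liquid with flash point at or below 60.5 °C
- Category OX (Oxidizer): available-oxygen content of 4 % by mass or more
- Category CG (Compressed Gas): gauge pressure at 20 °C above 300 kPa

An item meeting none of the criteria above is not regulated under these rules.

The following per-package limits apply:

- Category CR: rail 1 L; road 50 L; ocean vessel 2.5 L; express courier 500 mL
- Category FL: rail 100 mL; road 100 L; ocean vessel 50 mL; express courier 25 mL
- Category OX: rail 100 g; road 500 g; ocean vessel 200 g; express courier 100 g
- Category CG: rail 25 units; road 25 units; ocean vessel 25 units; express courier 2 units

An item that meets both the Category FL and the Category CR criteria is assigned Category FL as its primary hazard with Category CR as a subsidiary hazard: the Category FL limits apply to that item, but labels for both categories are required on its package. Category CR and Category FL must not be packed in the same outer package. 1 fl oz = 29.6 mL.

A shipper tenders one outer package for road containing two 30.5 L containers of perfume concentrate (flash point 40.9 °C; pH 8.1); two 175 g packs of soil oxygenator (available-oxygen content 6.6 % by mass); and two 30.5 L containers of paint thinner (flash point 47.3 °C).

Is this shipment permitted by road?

No

Flash point 40.9 °C meets the Category FL criterion (Flammable Liquid), so the perfume concentrate is Category FL.
Soil oxygenator: available-oxygen content 6.6 % by mass ≥ 4 % by mass → Category OX (Oxidizer).
The paint thinner has flash point 47.3 °C, which is ≤ 60.5 °C, so it is Category FL (Flammable Liquid).
Category FL net quantity: (two 30.5 L containers = 61 L) + (two 30.5 L containers = 61 L) = 122 L.
122 L > 100 L (road limit, Category FL) — over the limit.
Category OX quantity: two 175 g packs = 350 g.
That is within the Category OX road limit of 500 g.
The segregation rule (Category CR with Category FL) does not apply to Category FL with Category OX.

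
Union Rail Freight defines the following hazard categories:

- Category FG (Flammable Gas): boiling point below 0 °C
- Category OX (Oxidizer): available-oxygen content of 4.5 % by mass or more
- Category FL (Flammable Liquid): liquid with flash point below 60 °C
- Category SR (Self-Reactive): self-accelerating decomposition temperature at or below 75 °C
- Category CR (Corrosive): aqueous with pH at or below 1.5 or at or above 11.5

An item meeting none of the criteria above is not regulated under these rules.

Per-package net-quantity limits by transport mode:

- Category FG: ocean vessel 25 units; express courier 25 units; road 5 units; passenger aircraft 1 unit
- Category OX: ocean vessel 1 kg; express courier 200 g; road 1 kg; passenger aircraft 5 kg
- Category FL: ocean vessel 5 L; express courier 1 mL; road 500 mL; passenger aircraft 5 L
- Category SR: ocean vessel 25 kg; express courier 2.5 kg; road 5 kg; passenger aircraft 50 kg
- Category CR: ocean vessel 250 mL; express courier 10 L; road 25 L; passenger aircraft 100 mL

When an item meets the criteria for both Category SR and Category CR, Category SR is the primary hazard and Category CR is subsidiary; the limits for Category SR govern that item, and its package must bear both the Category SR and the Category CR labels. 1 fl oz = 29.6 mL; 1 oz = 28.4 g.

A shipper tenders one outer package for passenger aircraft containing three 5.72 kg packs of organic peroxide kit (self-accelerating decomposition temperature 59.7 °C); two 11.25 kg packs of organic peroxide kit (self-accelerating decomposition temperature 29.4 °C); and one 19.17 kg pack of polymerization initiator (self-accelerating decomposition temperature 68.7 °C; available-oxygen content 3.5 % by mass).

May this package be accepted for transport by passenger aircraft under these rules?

No

With self-accelerating decomposition temperature 59.7 °C (≤ 75 °C), the organic peroxide kit falls in Category SR.
The organic peroxide kit has self-accelerating decomposition temperature 29.4 °C, which is ≤ 75 °C, so it is Category SR (Self-Reactive).
Polymerization initiator: self-accelerating decomposition temperature 68.7 °C ≤ 75 °C → Category SR (Self-Reactive).
Category SR net quantity: (three 5.72 kg packs = 17.16 kg) + (two 11.25 kg packs = 22.5 kg) + 19.17 kg = 58.83 kg.
58.83 kg > 50 kg (passenger aircraft limit, Category SR) — over the limit.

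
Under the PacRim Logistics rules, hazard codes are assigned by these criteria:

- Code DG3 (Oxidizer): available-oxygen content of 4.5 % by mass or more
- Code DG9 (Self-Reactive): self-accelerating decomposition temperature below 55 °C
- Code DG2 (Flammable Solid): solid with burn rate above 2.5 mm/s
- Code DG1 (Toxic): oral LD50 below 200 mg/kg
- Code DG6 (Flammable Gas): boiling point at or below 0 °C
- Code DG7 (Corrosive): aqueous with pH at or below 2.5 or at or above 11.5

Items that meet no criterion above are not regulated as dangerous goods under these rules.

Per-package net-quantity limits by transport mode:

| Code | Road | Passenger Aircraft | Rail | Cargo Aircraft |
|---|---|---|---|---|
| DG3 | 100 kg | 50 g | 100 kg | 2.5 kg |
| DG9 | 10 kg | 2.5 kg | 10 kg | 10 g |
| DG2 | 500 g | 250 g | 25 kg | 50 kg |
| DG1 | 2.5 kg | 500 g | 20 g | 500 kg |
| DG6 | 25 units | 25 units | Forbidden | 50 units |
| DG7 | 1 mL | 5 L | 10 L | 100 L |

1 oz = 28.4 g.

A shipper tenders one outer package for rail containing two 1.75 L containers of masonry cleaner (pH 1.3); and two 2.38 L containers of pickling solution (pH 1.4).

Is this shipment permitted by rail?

Yes

pH 1.3 meets the Code DG7 criterion (Corrosive), so the masonry cleaner is Code DG7.
With pH 1.4 (≤ 2.5), the pickling solution falls in Code DG7.
Total Code DG7: (two 1.75 L containers = 3.5 L) + (two 2.38 L containers = 4.76 L) = 8.26 L.
8.26 L ≤ 10 L (rail limit, Code DG7) — within limit.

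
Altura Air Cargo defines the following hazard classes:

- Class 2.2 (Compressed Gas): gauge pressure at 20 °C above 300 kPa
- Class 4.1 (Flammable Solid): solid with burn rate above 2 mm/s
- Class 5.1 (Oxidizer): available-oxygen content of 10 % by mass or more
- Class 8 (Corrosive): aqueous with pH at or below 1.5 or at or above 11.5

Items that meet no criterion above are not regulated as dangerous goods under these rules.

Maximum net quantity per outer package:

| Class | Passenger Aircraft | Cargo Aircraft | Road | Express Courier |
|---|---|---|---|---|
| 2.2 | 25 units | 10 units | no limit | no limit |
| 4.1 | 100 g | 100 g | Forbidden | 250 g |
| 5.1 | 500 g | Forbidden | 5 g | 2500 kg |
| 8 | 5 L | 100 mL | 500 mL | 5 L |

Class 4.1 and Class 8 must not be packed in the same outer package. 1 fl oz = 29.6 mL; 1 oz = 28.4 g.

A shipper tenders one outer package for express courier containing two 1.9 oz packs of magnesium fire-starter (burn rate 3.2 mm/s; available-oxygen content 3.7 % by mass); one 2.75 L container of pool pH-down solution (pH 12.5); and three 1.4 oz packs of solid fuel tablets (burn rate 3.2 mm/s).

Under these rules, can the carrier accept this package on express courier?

With burn rate 3.2 mm/s (> 2 mm/s), the magnesium fire-starter falls in Class 4.1.
pH 12.5 meets the Class 8 criterion (Corrosive), so the pool pH-down solution is Class 8.
Burn rate 3.2 mm/s meets the Class 4.1 criterion (Flammable Solid), so the solid fuel tablets are Class 4.1.
Total Class 4.1: (two 1.9 oz packs = 107.92 g) + (three 1.4 oz packs = 119.28 g) = 227.2 g.
That is within the Class 4.1 express courier limit of 250 g.
Class 8 quantity: 2.75 L.
2.75 L is within the express courier limit of 5 L for Class 8.
Class 4.1 and Class 8 may not share an outer package.

No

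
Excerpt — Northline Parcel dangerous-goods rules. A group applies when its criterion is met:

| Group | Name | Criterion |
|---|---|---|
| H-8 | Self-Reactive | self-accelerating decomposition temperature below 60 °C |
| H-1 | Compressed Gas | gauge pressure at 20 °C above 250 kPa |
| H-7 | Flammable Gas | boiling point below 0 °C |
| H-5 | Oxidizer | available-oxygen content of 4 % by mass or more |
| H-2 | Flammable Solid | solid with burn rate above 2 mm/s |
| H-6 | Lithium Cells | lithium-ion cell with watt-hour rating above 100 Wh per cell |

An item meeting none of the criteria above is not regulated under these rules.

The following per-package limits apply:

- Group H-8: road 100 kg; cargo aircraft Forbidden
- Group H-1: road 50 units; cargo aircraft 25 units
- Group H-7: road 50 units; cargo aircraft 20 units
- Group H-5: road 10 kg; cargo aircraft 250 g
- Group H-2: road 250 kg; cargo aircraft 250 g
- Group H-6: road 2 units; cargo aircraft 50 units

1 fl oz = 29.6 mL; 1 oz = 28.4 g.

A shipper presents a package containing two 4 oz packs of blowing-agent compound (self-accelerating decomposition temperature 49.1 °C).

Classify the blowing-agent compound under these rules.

The blowing-agent compound has self-accelerating decomposition temperature 49.1 °C, which is < 60 °C, so it is Group H-8 (Self-Reactive).

Group H-8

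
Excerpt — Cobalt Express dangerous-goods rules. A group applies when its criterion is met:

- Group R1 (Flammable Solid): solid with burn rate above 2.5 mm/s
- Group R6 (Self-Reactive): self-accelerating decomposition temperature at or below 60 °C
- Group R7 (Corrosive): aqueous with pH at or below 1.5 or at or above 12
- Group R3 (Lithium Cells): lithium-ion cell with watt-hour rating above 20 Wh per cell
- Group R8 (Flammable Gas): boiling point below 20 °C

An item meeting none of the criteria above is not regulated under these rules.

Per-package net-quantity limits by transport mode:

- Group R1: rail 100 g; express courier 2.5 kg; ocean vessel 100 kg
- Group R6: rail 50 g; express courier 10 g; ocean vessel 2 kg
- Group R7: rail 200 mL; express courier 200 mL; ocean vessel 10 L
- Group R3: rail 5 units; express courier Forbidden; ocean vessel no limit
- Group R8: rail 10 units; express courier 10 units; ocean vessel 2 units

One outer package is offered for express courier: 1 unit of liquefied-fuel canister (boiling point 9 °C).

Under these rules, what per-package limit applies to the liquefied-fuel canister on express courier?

10 units

Boiling point 9 °C meets the Group R8 criterion (Flammable Gas), so the liquefied-fuel canister is Group R8.
The express courier limit for Group R8 is 10 units.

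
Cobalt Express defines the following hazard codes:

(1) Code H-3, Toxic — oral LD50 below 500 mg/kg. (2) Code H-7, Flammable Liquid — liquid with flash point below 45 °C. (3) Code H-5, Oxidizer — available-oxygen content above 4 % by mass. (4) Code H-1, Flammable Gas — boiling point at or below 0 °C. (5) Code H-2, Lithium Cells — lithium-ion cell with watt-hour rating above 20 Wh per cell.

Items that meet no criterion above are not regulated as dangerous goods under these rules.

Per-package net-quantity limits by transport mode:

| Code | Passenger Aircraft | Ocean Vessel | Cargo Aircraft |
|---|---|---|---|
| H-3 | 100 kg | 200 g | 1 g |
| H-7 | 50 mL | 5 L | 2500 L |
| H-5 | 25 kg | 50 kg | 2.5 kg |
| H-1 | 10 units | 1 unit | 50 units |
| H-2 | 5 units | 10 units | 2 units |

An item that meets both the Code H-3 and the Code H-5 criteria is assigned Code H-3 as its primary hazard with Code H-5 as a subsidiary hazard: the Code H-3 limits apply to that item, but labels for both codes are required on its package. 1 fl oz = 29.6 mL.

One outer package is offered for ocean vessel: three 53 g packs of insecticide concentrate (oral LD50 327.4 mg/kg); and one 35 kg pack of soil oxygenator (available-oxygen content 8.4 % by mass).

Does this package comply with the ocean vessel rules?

Oral LD50 327.4 mg/kg meets the Code H-3 criterion (Toxic), so the insecticide concentrate is Code H-3.
Soil oxygenator: available-oxygen content 8.4 % by mass > 4 % by mass → Code H-5 (Oxidizer).
Code H-3 quantity: three 53 g packs = 159 g.
159 g is within the ocean vessel limit of 200 g for Code H-3.
Code H-5 quantity: 35 kg.
35 kg ≤ 50 kg (ocean vessel limit, Code H-5) — within limit.
Every hazard code is within its ocean vessel limit and no segregation rule is violated.

Yes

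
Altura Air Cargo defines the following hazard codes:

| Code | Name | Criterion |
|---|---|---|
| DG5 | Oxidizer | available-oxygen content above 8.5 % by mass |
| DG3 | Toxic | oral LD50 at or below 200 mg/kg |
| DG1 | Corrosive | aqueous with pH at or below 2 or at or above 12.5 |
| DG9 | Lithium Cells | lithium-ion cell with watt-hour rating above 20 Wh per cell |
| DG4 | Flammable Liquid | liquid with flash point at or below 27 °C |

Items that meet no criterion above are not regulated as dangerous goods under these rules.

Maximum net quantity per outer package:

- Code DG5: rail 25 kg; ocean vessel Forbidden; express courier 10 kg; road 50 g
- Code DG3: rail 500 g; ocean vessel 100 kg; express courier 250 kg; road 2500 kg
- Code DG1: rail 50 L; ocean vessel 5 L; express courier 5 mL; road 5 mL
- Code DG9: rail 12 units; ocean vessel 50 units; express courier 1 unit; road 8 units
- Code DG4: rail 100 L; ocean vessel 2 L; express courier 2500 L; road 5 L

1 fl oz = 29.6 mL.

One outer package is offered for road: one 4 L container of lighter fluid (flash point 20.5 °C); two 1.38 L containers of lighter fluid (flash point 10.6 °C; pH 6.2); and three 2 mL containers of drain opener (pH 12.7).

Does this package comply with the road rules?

No

Lighter fluid: flash point 20.5 °C ≤ 27 °C → Code DG4 (Flammable Liquid).
The lighter fluid has flash point 10.6 °C, which is ≤ 27 °C, so it is Code DG4 (Flammable Liquid).
pH 12.7 meets the Code DG1 criterion (Corrosive), so the drain opener is Code DG1.
Code DG1 quantity: three 2 mL containers = 6 mL.
6 mL exceeds the road limit of 5 mL for Code DG1.
Total Code DG4: 4 L + (two 1.38 L containers = 2.76 L) = 6.76 L.
6.76 L exceeds the road limit of 5 L for Code DG4.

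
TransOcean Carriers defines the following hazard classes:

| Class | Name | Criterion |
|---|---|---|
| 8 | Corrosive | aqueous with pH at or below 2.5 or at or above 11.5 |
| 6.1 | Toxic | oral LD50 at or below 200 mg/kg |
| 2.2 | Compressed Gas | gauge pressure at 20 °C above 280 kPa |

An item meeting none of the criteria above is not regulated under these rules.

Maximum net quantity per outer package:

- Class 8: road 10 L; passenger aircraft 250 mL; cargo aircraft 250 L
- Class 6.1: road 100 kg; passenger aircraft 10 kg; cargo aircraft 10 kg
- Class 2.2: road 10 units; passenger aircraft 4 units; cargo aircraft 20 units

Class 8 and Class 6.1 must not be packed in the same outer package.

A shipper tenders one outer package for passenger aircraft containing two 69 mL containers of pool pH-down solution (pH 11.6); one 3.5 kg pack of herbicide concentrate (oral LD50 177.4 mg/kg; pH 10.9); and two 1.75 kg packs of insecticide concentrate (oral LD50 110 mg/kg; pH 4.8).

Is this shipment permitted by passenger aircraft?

No

With pH 11.6 (≥ 11.5), the pool pH-down solution falls in Class 8.
The herbicide concentrate has oral LD50 177.4 mg/kg, which is ≤ 200 mg/kg, so it is Class 6.1 (Toxic).
Insecticide concentrate: oral LD50 110 mg/kg ≤ 200 mg/kg → Class 6.1 (Toxic).
Class 8 quantity: two 69 mL containers = 138 mL.
138 mL ≤ 250 mL (passenger aircraft limit, Class 8) — within limit.
Total Class 6.1: 3.5 kg + (two 1.75 kg packs = 3.5 kg) = 7 kg.
That is within the Class 6.1 passenger aircraft limit of 10 kg.
Class 8 and Class 6.1 may not share an outer package.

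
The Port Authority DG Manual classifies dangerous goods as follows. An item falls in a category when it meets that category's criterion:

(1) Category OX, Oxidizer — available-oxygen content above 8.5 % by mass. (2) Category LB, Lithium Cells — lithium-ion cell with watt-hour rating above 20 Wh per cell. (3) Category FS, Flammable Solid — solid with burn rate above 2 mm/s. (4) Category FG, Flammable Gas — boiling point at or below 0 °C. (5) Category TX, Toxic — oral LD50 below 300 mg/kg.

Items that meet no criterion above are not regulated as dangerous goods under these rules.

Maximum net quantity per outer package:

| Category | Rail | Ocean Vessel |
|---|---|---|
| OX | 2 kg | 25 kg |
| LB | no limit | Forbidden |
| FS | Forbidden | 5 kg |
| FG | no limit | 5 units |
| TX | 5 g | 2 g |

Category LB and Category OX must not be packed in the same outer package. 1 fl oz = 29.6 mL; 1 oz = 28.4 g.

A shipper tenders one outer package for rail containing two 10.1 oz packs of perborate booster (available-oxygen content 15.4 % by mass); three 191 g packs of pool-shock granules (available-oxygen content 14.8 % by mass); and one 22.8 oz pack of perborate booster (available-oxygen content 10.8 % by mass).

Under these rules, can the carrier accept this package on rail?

Perborate booster: available-oxygen content 15.4 % by mass > 8.5 % by mass → Category OX (Oxidizer).
Available-oxygen content 14.8 % by mass meets the Category OX criterion (Oxidizer), so the pool-shock granules are Category OX.
Perborate booster: available-oxygen content 10.8 % by mass > 8.5 % by mass → Category OX (Oxidizer).
Category OX net quantity: (two 10.1 oz packs = 573.68 g) + (three 191 g packs = 573 g) + (one 22.8 oz pack = 647.52 g) = 1794.2 g.
1794.2 g ≤ 2 kg (rail limit, Category OX) — within limit.

Yes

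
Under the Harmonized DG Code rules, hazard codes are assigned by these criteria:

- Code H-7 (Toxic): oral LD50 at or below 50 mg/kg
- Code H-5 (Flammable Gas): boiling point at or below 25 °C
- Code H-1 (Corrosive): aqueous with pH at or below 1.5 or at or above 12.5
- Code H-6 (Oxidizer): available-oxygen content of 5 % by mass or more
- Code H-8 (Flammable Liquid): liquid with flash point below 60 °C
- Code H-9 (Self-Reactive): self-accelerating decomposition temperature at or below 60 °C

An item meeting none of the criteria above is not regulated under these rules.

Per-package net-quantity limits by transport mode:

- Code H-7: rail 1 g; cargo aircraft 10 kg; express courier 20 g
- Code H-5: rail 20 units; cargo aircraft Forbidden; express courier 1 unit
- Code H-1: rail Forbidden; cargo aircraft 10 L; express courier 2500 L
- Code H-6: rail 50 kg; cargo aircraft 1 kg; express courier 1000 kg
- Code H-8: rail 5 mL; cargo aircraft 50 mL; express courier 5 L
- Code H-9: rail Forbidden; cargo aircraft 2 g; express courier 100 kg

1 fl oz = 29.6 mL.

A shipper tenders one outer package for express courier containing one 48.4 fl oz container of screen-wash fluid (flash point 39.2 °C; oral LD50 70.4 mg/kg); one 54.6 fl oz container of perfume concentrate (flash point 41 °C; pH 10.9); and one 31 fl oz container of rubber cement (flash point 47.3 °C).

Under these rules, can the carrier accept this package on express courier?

Yes

With flash point 39.2 °C (< 60 °C), the screen-wash fluid falls in Code H-8.
With flash point 41 °C (< 60 °C), the perfume concentrate falls in Code H-8.
With flash point 47.3 °C (< 60 °C), the rubber cement falls in Code H-8.
Code H-8 net quantity: (one 48.4 fl oz container = 1432.64 mL) + (one 54.6 fl oz container = 1616.16 mL) + (one 31 fl oz container = 917.6 mL) = 3966.4 mL.
3966.4 mL ≤ 5 L (express courier limit, Code H-8) — within limit.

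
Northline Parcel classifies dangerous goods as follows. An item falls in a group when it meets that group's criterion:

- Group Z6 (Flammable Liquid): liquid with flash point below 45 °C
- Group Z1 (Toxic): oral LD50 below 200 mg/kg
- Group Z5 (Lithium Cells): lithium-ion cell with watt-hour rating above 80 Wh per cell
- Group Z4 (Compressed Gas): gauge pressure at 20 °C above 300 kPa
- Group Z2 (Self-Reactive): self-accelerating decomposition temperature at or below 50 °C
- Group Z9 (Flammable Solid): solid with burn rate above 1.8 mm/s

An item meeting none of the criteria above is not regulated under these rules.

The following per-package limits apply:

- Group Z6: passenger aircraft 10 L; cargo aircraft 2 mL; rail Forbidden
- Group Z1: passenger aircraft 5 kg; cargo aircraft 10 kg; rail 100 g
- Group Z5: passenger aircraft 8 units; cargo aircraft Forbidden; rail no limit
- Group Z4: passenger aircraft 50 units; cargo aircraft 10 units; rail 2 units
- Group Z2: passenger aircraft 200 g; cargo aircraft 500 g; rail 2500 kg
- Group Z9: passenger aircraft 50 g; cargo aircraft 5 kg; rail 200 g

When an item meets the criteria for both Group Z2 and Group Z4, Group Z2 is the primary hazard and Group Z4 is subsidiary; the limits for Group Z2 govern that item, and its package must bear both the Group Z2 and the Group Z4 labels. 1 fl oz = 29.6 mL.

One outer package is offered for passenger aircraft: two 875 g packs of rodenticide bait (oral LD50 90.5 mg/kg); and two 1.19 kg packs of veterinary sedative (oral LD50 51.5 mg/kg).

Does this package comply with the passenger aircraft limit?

Yes

The rodenticide bait has oral LD50 90.5 mg/kg, which is < 200 mg/kg, so it is Group Z1 (Toxic).
With oral LD50 51.5 mg/kg (< 200 mg/kg), the veterinary sedative falls in Group Z1.
Group Z1 net quantity: (two 875 g packs = 1.75 kg) + (two 1.19 kg packs = 2.38 kg) = 4.13 kg.
4.13 kg is within the passenger aircraft limit of 5 kg for Group Z1.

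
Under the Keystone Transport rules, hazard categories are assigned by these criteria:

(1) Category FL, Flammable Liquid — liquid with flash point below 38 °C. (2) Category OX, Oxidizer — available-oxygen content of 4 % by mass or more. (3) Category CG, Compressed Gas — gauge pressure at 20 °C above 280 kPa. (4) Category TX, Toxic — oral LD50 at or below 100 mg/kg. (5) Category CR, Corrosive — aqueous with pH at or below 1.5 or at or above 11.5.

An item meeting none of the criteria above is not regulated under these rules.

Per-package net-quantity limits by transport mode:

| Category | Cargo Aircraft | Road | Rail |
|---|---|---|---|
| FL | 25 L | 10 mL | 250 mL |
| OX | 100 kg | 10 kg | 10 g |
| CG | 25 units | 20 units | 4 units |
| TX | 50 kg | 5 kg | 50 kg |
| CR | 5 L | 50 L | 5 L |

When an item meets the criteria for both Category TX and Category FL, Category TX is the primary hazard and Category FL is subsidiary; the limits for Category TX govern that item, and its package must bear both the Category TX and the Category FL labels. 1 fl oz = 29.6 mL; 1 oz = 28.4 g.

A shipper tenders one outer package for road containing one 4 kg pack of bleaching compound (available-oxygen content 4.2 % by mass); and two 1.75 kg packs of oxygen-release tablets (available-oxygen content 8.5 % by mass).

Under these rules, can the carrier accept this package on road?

Yes

Bleaching compound: available-oxygen content 4.2 % by mass ≥ 4 % by mass → Category OX (Oxidizer).
The oxygen-release tablets have available-oxygen content 8.5 % by mass, which is ≥ 4 % by mass, so they are Category OX (Oxidizer).
Category OX net quantity: 4 kg + (two 1.75 kg packs = 3.5 kg) = 7.5 kg.
7.5 kg ≤ 10 kg (road limit, Category OX) — within limit.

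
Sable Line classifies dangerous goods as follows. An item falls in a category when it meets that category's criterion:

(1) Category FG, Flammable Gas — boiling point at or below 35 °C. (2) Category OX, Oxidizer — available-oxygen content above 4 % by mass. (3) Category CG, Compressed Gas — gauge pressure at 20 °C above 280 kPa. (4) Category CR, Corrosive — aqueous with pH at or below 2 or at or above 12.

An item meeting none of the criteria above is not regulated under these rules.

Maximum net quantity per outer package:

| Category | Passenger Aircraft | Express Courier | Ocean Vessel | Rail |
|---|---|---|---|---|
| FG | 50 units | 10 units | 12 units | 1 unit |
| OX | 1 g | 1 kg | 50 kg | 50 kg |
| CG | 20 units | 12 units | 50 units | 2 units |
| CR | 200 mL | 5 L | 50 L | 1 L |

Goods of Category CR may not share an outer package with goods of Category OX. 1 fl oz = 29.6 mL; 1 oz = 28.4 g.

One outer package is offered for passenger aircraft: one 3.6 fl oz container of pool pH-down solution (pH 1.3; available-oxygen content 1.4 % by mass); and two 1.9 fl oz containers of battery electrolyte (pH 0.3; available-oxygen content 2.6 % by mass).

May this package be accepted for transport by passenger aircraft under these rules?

No

The pool pH-down solution has pH 1.3, which is ≤ 2, so it is Category CR (Corrosive).
The battery electrolyte has pH 0.3, which is ≤ 2, so it is Category CR (Corrosive).
Total Category CR: (one 3.6 fl oz container = 106.56 mL) + (two 1.9 fl oz containers = 112.48 mL) = 219.04 mL.
219.04 mL exceeds the passenger aircraft limit of 200 mL for Category CR.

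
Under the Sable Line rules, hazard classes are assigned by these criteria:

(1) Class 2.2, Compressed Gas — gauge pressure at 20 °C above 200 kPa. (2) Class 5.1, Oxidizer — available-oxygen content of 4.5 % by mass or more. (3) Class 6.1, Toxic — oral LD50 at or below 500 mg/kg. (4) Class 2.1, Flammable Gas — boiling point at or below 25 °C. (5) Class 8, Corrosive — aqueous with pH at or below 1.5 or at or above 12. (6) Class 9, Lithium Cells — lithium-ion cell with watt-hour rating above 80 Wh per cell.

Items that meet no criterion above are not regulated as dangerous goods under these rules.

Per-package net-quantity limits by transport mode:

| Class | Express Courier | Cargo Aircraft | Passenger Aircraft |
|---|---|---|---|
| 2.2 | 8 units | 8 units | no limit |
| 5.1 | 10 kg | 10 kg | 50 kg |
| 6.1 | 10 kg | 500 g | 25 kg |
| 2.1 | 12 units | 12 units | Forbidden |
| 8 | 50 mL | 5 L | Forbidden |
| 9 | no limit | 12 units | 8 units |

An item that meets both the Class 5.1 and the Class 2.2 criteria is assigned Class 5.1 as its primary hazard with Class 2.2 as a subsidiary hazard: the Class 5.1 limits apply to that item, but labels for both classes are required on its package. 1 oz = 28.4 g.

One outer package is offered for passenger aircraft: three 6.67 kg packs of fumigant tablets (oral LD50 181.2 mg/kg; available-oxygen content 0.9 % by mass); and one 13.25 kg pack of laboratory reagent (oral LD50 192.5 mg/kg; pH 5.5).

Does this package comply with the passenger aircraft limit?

No

Fumigant tablets: oral LD50 181.2 mg/kg ≤ 500 mg/kg → Class 6.1 (Toxic).
Laboratory reagent: oral LD50 192.5 mg/kg ≤ 500 mg/kg → Class 6.1 (Toxic).
Total Class 6.1: (three 6.67 kg packs = 20.01 kg) + 13.25 kg = 33.26 kg.
33.26 kg exceeds the passenger aircraft limit of 25 kg for Class 6.1.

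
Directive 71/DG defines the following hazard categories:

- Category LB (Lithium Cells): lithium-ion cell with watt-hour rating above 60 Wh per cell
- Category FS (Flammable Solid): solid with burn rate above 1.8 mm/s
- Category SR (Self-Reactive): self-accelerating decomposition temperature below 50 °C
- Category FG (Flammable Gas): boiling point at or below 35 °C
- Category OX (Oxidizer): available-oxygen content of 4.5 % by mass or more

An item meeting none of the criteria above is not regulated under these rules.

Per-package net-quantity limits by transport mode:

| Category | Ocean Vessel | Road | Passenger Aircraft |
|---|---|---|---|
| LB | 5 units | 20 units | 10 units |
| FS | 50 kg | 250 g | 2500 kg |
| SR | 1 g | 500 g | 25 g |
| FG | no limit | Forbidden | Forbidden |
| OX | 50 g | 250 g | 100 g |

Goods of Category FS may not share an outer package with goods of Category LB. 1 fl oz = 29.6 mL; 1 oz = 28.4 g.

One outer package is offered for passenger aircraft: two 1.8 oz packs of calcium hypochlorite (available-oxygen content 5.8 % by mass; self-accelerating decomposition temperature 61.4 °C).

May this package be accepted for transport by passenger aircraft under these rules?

No

The calcium hypochlorite has available-oxygen content 5.8 % by mass, which is ≥ 4.5 % by mass, so it is Category OX (Oxidizer).
Category OX quantity: two 1.8 oz packs = 102.24 g.
102.24 g exceeds the passenger aircraft limit of 100 g for Category OX.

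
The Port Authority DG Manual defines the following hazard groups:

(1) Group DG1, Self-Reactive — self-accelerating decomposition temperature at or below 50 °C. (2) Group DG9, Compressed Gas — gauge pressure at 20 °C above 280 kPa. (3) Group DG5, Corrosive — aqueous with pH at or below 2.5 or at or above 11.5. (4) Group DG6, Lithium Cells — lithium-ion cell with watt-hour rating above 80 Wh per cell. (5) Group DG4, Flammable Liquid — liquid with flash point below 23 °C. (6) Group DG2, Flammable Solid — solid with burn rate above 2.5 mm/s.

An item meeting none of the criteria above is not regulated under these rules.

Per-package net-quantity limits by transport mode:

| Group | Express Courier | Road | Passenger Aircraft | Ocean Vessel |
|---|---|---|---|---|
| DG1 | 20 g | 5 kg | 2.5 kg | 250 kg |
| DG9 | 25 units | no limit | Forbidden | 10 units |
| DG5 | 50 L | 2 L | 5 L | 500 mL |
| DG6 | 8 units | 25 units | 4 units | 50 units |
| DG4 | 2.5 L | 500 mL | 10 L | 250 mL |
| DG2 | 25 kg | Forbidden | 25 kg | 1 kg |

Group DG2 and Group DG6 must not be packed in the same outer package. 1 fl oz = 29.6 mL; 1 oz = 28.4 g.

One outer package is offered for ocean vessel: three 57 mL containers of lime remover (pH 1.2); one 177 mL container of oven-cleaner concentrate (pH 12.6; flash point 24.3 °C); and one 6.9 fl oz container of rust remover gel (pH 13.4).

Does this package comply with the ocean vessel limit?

With pH 1.2 (≤ 2.5), the lime remover falls in Group DG5.
With pH 12.6 (≥ 11.5), the oven-cleaner concentrate falls in Group DG5.
pH 13.4 meets the Group DG5 criterion (Corrosive), so the rust remover gel is Group DG5.
Group DG5 net quantity: (three 57 mL containers = 171 mL) + 177 mL + (one 6.9 fl oz container = 204.24 mL) = 552.24 mL.
That exceeds the Group DG5 ocean vessel limit of 500 mL.

No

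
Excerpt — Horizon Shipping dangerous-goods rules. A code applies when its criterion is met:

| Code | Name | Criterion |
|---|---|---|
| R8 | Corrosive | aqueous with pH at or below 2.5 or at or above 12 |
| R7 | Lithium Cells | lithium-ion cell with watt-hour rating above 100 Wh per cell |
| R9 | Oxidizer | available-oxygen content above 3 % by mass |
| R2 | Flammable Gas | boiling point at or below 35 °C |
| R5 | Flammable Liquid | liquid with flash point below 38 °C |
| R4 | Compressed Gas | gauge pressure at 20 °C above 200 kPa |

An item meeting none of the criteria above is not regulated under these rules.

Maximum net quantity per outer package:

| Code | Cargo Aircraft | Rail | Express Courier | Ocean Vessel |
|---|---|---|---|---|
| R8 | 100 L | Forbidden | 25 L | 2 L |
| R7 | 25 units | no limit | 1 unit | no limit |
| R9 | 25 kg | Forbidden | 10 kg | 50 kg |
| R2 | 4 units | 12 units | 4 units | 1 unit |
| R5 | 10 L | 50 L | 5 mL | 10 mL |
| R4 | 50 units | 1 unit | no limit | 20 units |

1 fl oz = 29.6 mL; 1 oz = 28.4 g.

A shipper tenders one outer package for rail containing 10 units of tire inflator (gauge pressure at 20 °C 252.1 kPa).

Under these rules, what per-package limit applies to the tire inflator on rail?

1 unit

Tire inflator: gauge pressure at 20 °C 252.1 kPa > 200 kPa → Code R4 (Compressed Gas).
The rail limit for Code R4 is 1 unit.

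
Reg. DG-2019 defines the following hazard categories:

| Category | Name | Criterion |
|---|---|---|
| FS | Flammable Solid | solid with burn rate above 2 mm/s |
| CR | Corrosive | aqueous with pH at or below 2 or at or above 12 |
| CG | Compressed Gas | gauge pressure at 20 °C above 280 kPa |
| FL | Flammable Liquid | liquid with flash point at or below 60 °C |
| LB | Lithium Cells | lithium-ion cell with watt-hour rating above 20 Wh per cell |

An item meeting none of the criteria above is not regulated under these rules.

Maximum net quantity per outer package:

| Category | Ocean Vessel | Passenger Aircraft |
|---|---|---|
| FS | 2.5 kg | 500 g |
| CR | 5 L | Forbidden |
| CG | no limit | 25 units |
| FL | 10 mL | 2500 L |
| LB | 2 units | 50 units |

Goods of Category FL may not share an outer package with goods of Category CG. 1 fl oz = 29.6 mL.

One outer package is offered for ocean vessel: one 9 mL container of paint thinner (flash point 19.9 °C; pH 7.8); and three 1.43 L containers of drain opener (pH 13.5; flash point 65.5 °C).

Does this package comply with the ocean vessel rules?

The paint thinner has flash point 19.9 °C, which is ≤ 60 °C, so it is Category FL (Flammable Liquid).
Drain opener: pH 13.5 ≥ 12 → Category CR (Corrosive).
Category FL quantity: 9 mL.
9 mL ≤ 10 mL (ocean vessel limit, Category FL) — within limit.
Category CR quantity: three 1.43 L containers = 4.29 L.
4.29 L ≤ 5 L (ocean vessel limit, Category CR) — within limit.
The segregation rule (Category FL with Category CG) does not apply to Category FL with Category CR.
Every hazard category is within its ocean vessel limit and no segregation rule is violated.

Yes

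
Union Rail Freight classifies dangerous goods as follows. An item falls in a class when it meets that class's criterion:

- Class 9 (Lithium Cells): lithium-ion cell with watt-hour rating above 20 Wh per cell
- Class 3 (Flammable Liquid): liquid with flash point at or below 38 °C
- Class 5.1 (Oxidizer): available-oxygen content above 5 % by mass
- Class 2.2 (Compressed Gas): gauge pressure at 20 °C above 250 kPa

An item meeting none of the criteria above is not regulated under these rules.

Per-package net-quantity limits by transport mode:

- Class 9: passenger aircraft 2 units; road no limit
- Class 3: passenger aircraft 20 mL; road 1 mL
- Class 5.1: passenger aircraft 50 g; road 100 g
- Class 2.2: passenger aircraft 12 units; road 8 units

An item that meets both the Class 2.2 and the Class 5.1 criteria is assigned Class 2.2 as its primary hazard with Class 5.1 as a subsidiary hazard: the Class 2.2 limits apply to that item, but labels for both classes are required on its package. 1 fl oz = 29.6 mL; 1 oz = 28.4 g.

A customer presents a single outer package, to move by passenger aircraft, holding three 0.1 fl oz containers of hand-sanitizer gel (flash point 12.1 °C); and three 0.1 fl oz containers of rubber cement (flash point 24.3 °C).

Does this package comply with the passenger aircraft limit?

Hand-sanitizer gel: flash point 12.1 °C ≤ 38 °C → Class 3 (Flammable Liquid).
The rubber cement has flash point 24.3 °C, which is ≤ 38 °C, so it is Class 3 (Flammable Liquid).
Total Class 3: (three 0.1 fl oz containers = 8.88 mL) + (three 0.1 fl oz containers = 8.88 mL) = 17.76 mL.
That is within the Class 3 passenger aircraft limit of 20 mL.

Yes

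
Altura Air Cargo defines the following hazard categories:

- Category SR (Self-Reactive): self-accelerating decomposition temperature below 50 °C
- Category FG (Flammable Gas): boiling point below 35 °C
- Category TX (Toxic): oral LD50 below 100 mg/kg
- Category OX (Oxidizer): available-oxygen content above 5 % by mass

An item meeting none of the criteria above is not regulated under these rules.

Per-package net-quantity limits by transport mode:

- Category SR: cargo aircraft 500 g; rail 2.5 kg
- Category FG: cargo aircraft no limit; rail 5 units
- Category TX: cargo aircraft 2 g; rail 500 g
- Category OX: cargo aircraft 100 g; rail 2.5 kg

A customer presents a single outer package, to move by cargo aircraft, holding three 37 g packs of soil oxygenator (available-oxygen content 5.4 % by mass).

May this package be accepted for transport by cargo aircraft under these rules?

Available-oxygen content 5.4 % by mass meets the Category OX criterion (Oxidizer), so the soil oxygenator is Category OX.
Category OX quantity: three 37 g packs = 111 g.
111 g exceeds the cargo aircraft limit of 100 g for Category OX.

No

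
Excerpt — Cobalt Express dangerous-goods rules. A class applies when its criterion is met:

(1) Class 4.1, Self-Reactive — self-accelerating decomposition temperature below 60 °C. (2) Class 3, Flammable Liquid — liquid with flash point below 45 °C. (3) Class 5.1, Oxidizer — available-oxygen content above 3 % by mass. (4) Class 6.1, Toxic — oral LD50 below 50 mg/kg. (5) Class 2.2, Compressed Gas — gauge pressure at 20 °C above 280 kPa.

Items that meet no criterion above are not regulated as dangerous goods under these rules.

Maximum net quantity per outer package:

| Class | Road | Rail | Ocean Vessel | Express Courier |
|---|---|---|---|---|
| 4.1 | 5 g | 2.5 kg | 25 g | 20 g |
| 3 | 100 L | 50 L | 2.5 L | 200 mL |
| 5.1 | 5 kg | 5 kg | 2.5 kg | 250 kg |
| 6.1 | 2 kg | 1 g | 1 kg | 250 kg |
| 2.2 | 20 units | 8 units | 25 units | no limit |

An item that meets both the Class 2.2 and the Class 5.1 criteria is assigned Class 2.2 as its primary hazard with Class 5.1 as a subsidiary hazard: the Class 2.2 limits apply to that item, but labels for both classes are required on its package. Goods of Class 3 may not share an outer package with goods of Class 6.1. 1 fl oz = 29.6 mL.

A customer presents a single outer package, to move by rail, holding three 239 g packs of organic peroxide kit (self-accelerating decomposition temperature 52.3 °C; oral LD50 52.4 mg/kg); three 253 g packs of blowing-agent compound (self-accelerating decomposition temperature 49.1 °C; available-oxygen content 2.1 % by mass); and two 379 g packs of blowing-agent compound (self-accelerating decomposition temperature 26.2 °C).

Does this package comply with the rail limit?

Yes

With self-accelerating decomposition temperature 52.3 °C (< 60 °C), the organic peroxide kit falls in Class 4.1.
The blowing-agent compound has self-accelerating decomposition temperature 49.1 °C, which is < 60 °C, so it is Class 4.1 (Self-Reactive).
With self-accelerating decomposition temperature 26.2 °C (< 60 °C), the blowing-agent compound falls in Class 4.1.
Total Class 4.1: (three 239 g packs = 717 g) + (three 253 g packs = 759 g) + (two 379 g packs = 758 g) = 2.234 kg.
2.234 kg is within the rail limit of 2.5 kg for Class 4.1.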